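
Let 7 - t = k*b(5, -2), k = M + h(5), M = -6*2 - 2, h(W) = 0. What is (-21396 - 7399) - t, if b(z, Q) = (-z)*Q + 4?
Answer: -28998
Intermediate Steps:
M = -14 (M = -12 - 2 = -14)
b(z, Q) = 4 - Q*z (b(z, Q) = -Q*z + 4 = 4 - Q*z)
k = -14 (k = -14 + 0 = -14)
t = 203 (t = 7 - (-14)*(4 - 1*(-2)*5) = 7 - (-14)*(4 + 10) = 7 - (-14)*14 = 7 - 1*(-196) = 7 + 196 = 203)
(-21396 - 7399) - t = (-21396 - 7399) - 1*203 = -28795 - 203 = -28998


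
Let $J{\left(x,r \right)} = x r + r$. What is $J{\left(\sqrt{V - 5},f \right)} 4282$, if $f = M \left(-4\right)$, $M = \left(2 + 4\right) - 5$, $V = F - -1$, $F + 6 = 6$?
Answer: $-17128 - 34256 i \approx -17128.0 - 34256.0 i$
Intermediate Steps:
$F = 0$ ($F = -6 + 6 = 0$)
$V = 1$ ($V = 0 - -1 = 0 + 1 = 1$)
$M = 1$ ($M = 6 - 5 = 1$)
$f = -4$ ($f = 1 \left(-4\right) = -4$)
$J{\left(x,r \right)} = r + r x$ ($J{\left(x,r \right)} = r x + r = r + r x$)
$J{\left(\sqrt{V - 5},f \right)} 4282 = - 4 \left(1 + \sqrt{1 - 5}\right) 4282 = - 4 \left(1 + \sqrt{-4}\right) 4282 = - 4 \left(1 + 2 i\right) 4282 = \left(-4 - 8 i\right) 4282 = -17128 - 34256 i$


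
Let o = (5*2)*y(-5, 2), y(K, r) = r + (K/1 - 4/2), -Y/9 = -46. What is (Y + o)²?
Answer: 132496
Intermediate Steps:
Y = 414 (Y = -9*(-46) = 414)
y(K, r) = -2 + K + r (y(K, r) = r + (K*1 - 4*½) = r + (K - 2) = r + (-2 + K) = -2 + K + r)
o = -50 (o = (5*2)*(-2 - 5 + 2) = 10*(-5) = -50)
(Y + o)² = (414 - 50)² = 364² = 132496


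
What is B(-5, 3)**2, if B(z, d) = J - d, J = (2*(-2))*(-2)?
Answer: 25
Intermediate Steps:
J = 8 (J = -4*(-2) = 8)
B(z, d) = 8 - d
B(-5, 3)**2 = (8 - 1*3)**2 = (8 - 3)**2 = 5**2 = 25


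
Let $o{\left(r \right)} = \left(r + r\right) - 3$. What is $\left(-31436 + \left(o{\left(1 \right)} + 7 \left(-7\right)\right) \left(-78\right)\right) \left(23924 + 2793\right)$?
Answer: $-735679312$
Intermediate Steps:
$o{\left(r \right)} = -3 + 2 r$ ($o{\left(r \right)} = 2 r - 3 = -3 + 2 r$)
$\left(-31436 + \left(o{\left(1 \right)} + 7 \left(-7\right)\right) \left(-78\right)\right) \left(23924 + 2793\right) = \left(-31436 + \left(\left(-3 + 2 \cdot 1\right) + 7 \left(-7\right)\right) \left(-78\right)\right) \left(23924 + 2793\right) = \left(-31436 + \left(\left(-3 + 2\right) - 49\right) \left(-78\right)\right) 26717 = \left(-31436 + \left(-1 - 49\right) \left(-78\right)\right) 26717 = \left(-31436 - -3900\right) 26717 = \left(-31436 + 3900\right) 26717 = \left(-27536\right) 26717 = -735679312$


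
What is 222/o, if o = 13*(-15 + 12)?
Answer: -74/13 ≈ -5.6923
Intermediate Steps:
o = -39 (o = 13*(-3) = -39)
222/o = 222/(-39) = 222*(-1/39) = -74/13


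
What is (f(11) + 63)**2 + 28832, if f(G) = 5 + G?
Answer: 35073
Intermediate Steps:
(f(11) + 63)**2 + 28832 = ((5 + 11) + 63)**2 + 28832 = (16 + 63)**2 + 28832 = 79**2 + 28832 = 6241 + 28832 = 35073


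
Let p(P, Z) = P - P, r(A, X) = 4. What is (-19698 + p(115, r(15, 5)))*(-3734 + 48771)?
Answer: -887138826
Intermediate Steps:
p(P, Z) = 0
(-19698 + p(115, r(15, 5)))*(-3734 + 48771) = (-19698 + 0)*(-3734 + 48771) = -19698*45037 = -887138826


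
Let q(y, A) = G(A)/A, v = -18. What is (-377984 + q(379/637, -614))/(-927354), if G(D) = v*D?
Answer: 189001/463677 ≈ 0.40761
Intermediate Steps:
G(D) = -18*D
q(y, A) = -18 (q(y, A) = (-18*A)/A = -18)
(-377984 + q(379/637, -614))/(-927354) = (-377984 - 18)/(-927354) = -378002*(-1/927354) = 189001/463677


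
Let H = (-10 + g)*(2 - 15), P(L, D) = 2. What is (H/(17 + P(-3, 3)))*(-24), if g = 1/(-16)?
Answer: -6279/38 ≈ -165.24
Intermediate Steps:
g = -1/16 ≈ -0.062500
H = 2093/16 (H = (-10 - 1/16)*(2 - 15) = -161/16*(-13) = 2093/16 ≈ 130.81)
(H/(17 + P(-3, 3)))*(-24) = ((2093/16)/(17 + 2))*(-24) = ((2093/16)/19)*(-24) = ((1/19)*(2093/16))*(-24) = (2093/304)*(-24) = -6279/38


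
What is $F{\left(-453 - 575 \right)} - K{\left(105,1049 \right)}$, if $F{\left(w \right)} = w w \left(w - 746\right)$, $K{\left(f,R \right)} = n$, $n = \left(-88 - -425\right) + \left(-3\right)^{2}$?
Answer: $-1874735162$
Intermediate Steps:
$n = 346$ ($n = \left(-88 + 425\right) + 9 = 337 + 9 = 346$)
$K{\left(f,R \right)} = 346$
$F{\left(w \right)} = w^{2} \left(-746 + w\right)$ ($F{\left(w \right)} = w w \left(-746 + w\right) = w^{2} \left(-746 + w\right)$)
$F{\left(-453 - 575 \right)} - K{\left(105,1049 \right)} = \left(-453 - 575\right)^{2} \left(-746 - 1028\right) - 346 = \left(-1028\right)^{2} \left(-746 - 1028\right) - 346 = 1056784 \left(-1774\right) - 346 = -1874734816 - 346 = -1874735162$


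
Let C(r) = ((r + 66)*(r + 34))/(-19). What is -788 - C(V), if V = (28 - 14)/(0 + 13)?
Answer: -112244/169 ≈ -664.17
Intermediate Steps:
V = 14/13 ≈ 1.0769
C(r) = -(34 + r)*(66 + r)/19 (C(r) = ((66 + r)*(34 + r))*(-1/19) = ((34 + r)*(66 + r))*(-1/19) = -(34 + r)*(66 + r)/19)
-788 - C(V) = -788 - (-2244/19 - 100/19*14/13 - (14/13)²/19) = -788 - (-2244/19 - 1400/247 - 1/19*196/169) = -788 - (-2244/19 - 1400/247 - 196/3211) = -788 - 1*(-20928/169) = -788 + 20928/169 = -112244/169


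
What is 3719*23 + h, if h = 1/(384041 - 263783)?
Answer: 10286508547/120258 ≈ 85537.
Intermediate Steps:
h = 1/120258 ≈ 8.3155e-6
3719*23 + h = 3719*23 + 1/120258 = 85537 + 1/120258 = 10286508547/120258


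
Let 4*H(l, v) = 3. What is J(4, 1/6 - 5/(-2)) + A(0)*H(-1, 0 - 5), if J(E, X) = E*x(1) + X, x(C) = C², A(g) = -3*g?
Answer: 20/3 ≈ 6.6667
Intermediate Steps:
H(l, v) = ¾ (H(l, v) = (¼)*3 = ¾)
J(E, X) = E + X (J(E, X) = E*1² + X = E*1 + X = E + X)
J(4, 1/6 - 5/(-2)) + A(0)*H(-1, 0 - 5) = (4 + (1/6 - 5/(-2))) - 3*0*(¾) = (4 + (1*(⅙) - 5*(-½))) + 0*(¾) = (4 + (⅙ + 5/2)) + 0 = (4 + 8/3) + 0 = 20/3 + 0 = 20/3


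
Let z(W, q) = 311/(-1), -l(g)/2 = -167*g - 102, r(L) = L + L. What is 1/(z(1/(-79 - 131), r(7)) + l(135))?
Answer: 1/44983 ≈ 2.2231e-5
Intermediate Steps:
r(L) = 2*L
l(g) = 204 + 334*g (l(g) = -2*(-167*g - 102) = -2*(-102 - 167*g) = 204 + 334*g)
z(W, q) = -311 (z(W, q) = 311*(-1) = -311)
1/(z(1/(-79 - 131), r(7)) + l(135)) = 1/(-311 + (204 + 334*135)) = 1/(-311 + (204 + 45090)) = 1/(-311 + 45294) = 1/44983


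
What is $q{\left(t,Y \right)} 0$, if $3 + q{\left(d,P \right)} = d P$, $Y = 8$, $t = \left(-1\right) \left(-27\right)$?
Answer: $0$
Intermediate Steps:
$t = 27$
$q{\left(d,P \right)} = -3 + P d$ ($q{\left(d,P \right)} = -3 + d P = -3 + P d$)
$q{\left(t,Y \right)} 0 = \left(-3 + 8 \cdot 27\right) 0 = \left(-3 + 216\right) 0 = 213 \cdot 0 = 0$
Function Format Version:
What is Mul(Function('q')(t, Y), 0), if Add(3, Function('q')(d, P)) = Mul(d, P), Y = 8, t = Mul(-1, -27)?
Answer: 0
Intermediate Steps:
t = 27
Function('q')(d, P) = Add(-3, Mul(P, d)) (Function('q')(d, P) = Add(-3, Mul(d, P)) = Add(-3, Mul(P, d)))
Mul(Function('q')(t, Y), 0) = Mul(Add(-3, Mul(8, 27)), 0) = Mul(Add(-3, 216), 0) = Mul(213, 0) = 0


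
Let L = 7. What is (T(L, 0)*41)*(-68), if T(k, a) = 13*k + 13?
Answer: -289952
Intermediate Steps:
T(k, a) = 13 + 13*k
(T(L, 0)*41)*(-68) = ((13 + 13*7)*41)*(-68) = ((13 + 91)*41)*(-68) = (104*41)*(-68) = 4264*(-68) = -289952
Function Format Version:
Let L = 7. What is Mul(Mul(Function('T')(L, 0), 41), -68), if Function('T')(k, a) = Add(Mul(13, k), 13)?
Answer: -289952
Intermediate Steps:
Function('T')(k, a) = Add(13, Mul(13, k))
Mul(Mul(Function('T')(L, 0), 41), -68) = Mul(Mul(Add(13, Mul(13, 7)), 41), -68) = Mul(Mul(Add(13, 91), 41), -68) = Mul(Mul(104, 41), -68) = Mul(4264, -68) = -289952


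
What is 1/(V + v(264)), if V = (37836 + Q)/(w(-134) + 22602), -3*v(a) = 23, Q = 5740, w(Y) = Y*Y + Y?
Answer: -15159/99878 ≈ -0.15178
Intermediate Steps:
w(Y) = Y + Y² (w(Y) = Y² + Y = Y + Y²)
v(a) = -23/3 (v(a) = -⅓*23 = -23/3)
V = 5447/5053 (V = (37836 + 5740)/(-134*(1 - 134) + 22602) = 43576/(-134*(-133) + 22602) = 43576/(17822 + 22602) = 43576/40424 = 43576*(1/40424) = 5447/5053 ≈ 1.0780)
1/(V + v(264)) = 1/(5447/5053 - 23/3) = 1/(-99878/15159) = -15159/99878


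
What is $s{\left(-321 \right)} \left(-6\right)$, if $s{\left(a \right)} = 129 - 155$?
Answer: $156$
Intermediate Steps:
$s{\left(a \right)} = -26$ ($s{\left(a \right)} = 129 - 155 = -26$)
$s{\left(-321 \right)} \left(-6\right) = \left(-26\right) \left(-6\right) = 156$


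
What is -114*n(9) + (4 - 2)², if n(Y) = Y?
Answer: -1022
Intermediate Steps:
-114*n(9) + (4 - 2)² = -114*9 + (4 - 2)² = -1026 + 2² = -1026 + 4 = -1022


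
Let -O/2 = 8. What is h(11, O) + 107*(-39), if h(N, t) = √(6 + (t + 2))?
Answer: -4173 + 2*I*√2 ≈ -4173.0 + 2.8284*I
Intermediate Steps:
O = -16 (O = -2*8 = -16)
h(N, t) = √(8 + t) (h(N, t) = √(6 + (2 + t)) = √(8 + t))
h(11, O) + 107*(-39) = √(8 - 16) + 107*(-39) = √(-8) - 4173 = 2*I*√2 - 4173 = -4173 + 2*I*√2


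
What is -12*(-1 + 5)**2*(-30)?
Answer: 5760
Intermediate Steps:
-12*(-1 + 5)**2*(-30) = -12*4**2*(-30) = -12*16*(-30) = -192*(-30) = 5760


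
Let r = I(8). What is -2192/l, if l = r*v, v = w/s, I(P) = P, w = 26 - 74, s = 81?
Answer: 3699/8 ≈ 462.38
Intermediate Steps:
w = -48
r = 8
v = -16/27 (v = -48/81 = -48*1/81 = -16/27 ≈ -0.59259)
l = -128/27 (l = 8*(-16/27) = -128/27 ≈ -4.7407)
-2192/l = -2192/(-128/27) = -2192*(-27/128) = 3699/8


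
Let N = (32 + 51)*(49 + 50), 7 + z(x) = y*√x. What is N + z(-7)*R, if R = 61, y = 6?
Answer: 7790 + 366*I*√7 ≈ 7790.0 + 968.34*I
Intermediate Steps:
z(x) = -7 + 6*√x
N = 8217 (N = 83*99 = 8217)
N + z(-7)*R = 8217 + (-7 + 6*√(-7))*61 = 8217 + (-7 + 6*(I*√7))*61 = 8217 + (-7 + 6*I*√7)*61 = 8217 + (-427 + 366*I*√7) = 7790 + 366*I*√7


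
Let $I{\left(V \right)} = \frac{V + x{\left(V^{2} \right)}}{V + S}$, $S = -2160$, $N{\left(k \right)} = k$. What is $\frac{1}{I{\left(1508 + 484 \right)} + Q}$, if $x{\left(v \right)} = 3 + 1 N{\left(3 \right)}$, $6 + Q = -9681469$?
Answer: $- \frac{28}{271081633} \approx -1.0329 \cdot 10^{-7}$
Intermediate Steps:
$Q = -9681475$ ($Q = -6 - 9681469 = -9681475$)
$x{\left(v \right)} = 6$ ($x{\left(v \right)} = 3 + 1 \cdot 3 = 3 + 3 = 6$)
$I{\left(V \right)} = \frac{6 + V}{-2160 + V}$ ($I{\left(V \right)} = \frac{V + 6}{V - 2160} = \frac{6 + V}{-2160 + V}$)
$\frac{1}{I{\left(1508 + 484 \right)} + Q} = \frac{1}{\frac{6 + \left(1508 + 484\right)}{-2160 + \left(1508 + 484\right)} - 9681475} = \frac{1}{\frac{6 + 1992}{-2160 + 1992} - 9681475} = \frac{1}{\frac{1}{-168} \cdot 1998 - 9681475} = \frac{1}{\left(- \frac{1}{168}\right) 1998 - 9681475} = \frac{1}{- \frac{333}{28} - 9681475} = \frac{1}{- \frac{271081633}{28}} = - \frac{28}{271081633}$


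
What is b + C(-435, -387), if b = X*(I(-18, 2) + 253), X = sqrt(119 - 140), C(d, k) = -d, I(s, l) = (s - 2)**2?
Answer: 435 + 653*I*sqrt(21) ≈ 435.0 + 2992.4*I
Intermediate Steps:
I(s, l) = (-2 + s)**2
X = I*sqrt(21) (X = sqrt(-21) = I*sqrt(21) ≈ 4.5826*I)
b = 653*I*sqrt(21) (b = (I*sqrt(21))*((-2 - 18)**2 + 253) = (I*sqrt(21))*((-20)**2 + 253) = (I*sqrt(21))*(400 + 253) = (I*sqrt(21))*653 = 653*I*sqrt(21) ≈ 2992.4*I)
b + C(-435, -387) = 653*I*sqrt(21) - 1*(-435) = 653*I*sqrt(21) + 435 = 435 + 653*I*sqrt(21)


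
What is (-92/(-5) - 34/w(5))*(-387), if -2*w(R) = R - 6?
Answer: 95976/5 ≈ 19195.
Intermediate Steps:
w(R) = 3 - R/2 (w(R) = -(R - 6)/2 = -(-6 + R)/2 = 3 - R/2)
(-92/(-5) - 34/w(5))*(-387) = (-92/(-5) - 34/(3 - 1/2*5))*(-387) = (-92*(-1/5) - 34/(3 - 5/2))*(-387) = (92/5 - 34/1/2)*(-387) = (92/5 - 34*2)*(-387) = (92/5 - 68)*(-387) = -248/5*(-387) = 95976/5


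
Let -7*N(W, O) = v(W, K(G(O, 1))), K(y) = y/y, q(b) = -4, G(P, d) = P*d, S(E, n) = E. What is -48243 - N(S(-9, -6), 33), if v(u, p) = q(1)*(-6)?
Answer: -337677/7 ≈ -48240.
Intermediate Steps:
K(y) = 1
v(u, p) = 24 (v(u, p) = -4*(-6) = 24)
N(W, O) = -24/7 (N(W, O) = -1/7*24 = -24/7)
-48243 - N(S(-9, -6), 33) = -48243 - 1*(-24/7) = -48243 + 24/7 = -337677/7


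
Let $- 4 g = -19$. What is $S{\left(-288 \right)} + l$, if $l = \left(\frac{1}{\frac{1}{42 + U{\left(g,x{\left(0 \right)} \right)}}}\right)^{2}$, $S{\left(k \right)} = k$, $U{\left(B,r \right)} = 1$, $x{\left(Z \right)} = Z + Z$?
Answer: $1561$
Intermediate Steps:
$g = \frac{19}{4}$ ($g = \left(- \frac{1}{4}\right) \left(-19\right) = \frac{19}{4} \approx 4.75$)
$x{\left(Z \right)} = 2 Z$
$l = 1849$ ($l = \left(\frac{1}{\frac{1}{42 + 1}}\right)^{2} = \left(\frac{1}{\frac{1}{43}}\right)^{2} = 43^{2} = 1849$)
$S{\left(-288 \right)} + l = -288 + 1849 = 1561$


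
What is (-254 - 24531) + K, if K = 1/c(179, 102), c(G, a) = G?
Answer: -4436514/179 ≈ -24785.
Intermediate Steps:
K = 1/179 ≈ 0.0055866
(-254 - 24531) + K = (-254 - 24531) + 1/179 = -24785 + 1/179 = -4436514/179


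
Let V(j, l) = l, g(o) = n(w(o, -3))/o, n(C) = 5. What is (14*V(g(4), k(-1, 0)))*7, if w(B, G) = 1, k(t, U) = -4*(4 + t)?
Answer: -1176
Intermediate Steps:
k(t, U) = -16 - 4*t
g(o) = 5/o
(14*V(g(4), k(-1, 0)))*7 = (14*(-16 - 4*(-1)))*7 = (14*(-16 + 4))*7 = (14*(-12))*7 = -168*7 = -1176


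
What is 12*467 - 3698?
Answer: 1906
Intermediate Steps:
12*467 - 3698 = 5604 - 3698 = 1906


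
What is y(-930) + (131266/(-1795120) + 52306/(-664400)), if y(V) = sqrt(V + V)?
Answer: -141491154/931779475 + 2*I*sqrt(465) ≈ -0.15185 + 43.128*I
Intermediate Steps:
y(V) = sqrt(2)*sqrt(V) (y(V) = sqrt(2*V) = sqrt(2)*sqrt(V))
y(-930) + (131266/(-1795120) + 52306/(-664400)) = sqrt(2)*sqrt(-930) + (131266/(-1795120) + 52306/(-664400)) = sqrt(2)*(I*sqrt(930)) + (131266*(-1/1795120) + 52306*(-1/664400)) = 2*I*sqrt(465) + (-65633/897560 - 26153/332200) = 2*I*sqrt(465) - 141491154/931779475 = -141491154/931779475 + 2*I*sqrt(465)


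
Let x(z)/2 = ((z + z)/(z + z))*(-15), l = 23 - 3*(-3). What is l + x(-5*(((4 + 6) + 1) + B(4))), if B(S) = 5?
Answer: 2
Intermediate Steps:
l = 32 (l = 23 + 9 = 32)
x(z) = -30 (x(z) = 2*(((z + z)/(z + z))*(-15)) = 2*(((2*z)/((2*z)))*(-15)) = 2*(((2*z)*(1/(2*z)))*(-15)) = 2*(1*(-15)) = 2*(-15) = -30)
l + x(-5*(((4 + 6) + 1) + B(4))) = 32 - 30 = 2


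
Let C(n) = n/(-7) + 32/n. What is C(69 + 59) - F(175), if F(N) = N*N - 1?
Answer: -857977/28 ≈ -30642.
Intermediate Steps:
C(n) = 32/n - n/7 (C(n) = n*(-1/7) + 32/n = -n/7 + 32/n = 32/n - n/7)
F(N) = -1 + N**2 (F(N) = N**2 - 1 = -1 + N**2)
C(69 + 59) - F(175) = (32/(69 + 59) - (69 + 59)/7) - (-1 + 175**2) = (32/128 - 1/7*128) - (-1 + 30625) = (32*(1/128) - 128/7) - 1*30624 = (1/4 - 128/7) - 30624 = -505/28 - 30624 = -857977/28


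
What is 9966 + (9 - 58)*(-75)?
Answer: 13641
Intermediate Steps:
9966 + (9 - 58)*(-75) = 9966 - 49*(-75) = 9966 + 3675 = 13641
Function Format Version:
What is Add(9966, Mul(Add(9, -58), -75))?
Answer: 13641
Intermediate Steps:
Add(9966, Mul(Add(9, -58), -75)) = Add(9966, Mul(-49, -75)) = Add(9966, 3675) = 13641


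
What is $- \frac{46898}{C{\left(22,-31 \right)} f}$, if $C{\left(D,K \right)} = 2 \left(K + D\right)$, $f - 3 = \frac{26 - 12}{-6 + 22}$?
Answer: $\frac{187592}{279} \approx 672.37$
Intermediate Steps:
$f = \frac{31}{8}$ ($f = 3 + \frac{26 - 12}{-6 + 22} = 3 + \frac{14}{16} = 3 + 14 \cdot \frac{1}{16} = 3 + \frac{7}{8} = \frac{31}{8} \approx 3.875$)
$C{\left(D,K \right)} = 2 D + 2 K$ ($C{\left(D,K \right)} = 2 \left(D + K\right) = 2 D + 2 K$)
$- \frac{46898}{C{\left(22,-31 \right)} f} = - \frac{46898}{\left(2 \cdot 22 + 2 \left(-31\right)\right) \frac{31}{8}} = - \frac{46898}{\left(44 - 62\right) \frac{31}{8}} = - \frac{46898}{\left(-18\right) \frac{31}{8}} = - \frac{46898}{- \frac{279}{4}} = \left(-46898\right) \left(- \frac{4}{279}\right) = \frac{187592}{279}$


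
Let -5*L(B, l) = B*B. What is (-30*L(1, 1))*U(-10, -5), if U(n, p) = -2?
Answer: -12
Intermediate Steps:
L(B, l) = -B²/5 (L(B, l) = -B*B/5 = -B²/5)
(-30*L(1, 1))*U(-10, -5) = -(-6)*1²*(-2) = -(-6)*(-2) = -30*(-⅕)*(-2) = 6*(-2) = -12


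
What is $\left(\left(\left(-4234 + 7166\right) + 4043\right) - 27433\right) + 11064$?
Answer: $-9394$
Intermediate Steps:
$\left(\left(\left(-4234 + 7166\right) + 4043\right) - 27433\right) + 11064 = \left(\left(2932 + 4043\right) - 27433\right) + 11064 = \left(6975 - 27433\right) + 11064 = -20458 + 11064 = -9394$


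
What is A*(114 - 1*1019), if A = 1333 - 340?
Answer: -898665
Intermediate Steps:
A = 993
A*(114 - 1*1019) = 993*(114 - 1*1019) = 993*(114 - 1019) = 993*(-905) = -898665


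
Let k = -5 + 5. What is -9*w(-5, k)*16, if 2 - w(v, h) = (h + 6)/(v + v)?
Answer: -1872/5 ≈ -374.40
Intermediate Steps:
k = 0
w(v, h) = 2 - (6 + h)/(2*v) (w(v, h) = 2 - (h + 6)/(v + v) = 2 - (6 + h)/(2*v))
-9*w(-5, k)*16 = -9*(-6 - 1*0 + 4*(-5))/(2*(-5))*16 = -9*(-1)*(-6 + 0 - 20)/(2*5)*16 = -9*(-1)*(-26)/(2*5)*16 = -9*13/5*16 = -117/5*16 = -1872/5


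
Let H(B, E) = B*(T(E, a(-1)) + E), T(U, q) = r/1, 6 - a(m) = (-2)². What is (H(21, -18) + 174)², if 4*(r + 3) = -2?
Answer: 308025/4 ≈ 77006.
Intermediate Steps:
r = -7/2 (r = -3 + (¼)*(-2) = -3 - ½ = -7/2 ≈ -3.5000)
a(m) = 2 (a(m) = 6 - 1*(-2)² = 6 - 1*4 = 6 - 4 = 2)
T(U, q) = -7/2 (T(U, q) = -7/2/1 = -7/2*1 = -7/2)
H(B, E) = B*(-7/2 + E)
(H(21, -18) + 174)² = ((½)*21*(-7 + 2*(-18)) + 174)² = ((½)*21*(-7 - 36) + 174)² = ((½)*21*(-43) + 174)² = (-903/2 + 174)² = (-555/2)² = 308025/4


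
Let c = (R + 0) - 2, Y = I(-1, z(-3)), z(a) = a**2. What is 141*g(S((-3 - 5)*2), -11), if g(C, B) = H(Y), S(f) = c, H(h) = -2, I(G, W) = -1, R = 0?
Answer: -282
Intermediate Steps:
Y = -1
c = -2 (c = (0 + 0) - 2 = 0 - 2 = -2)
S(f) = -2
g(C, B) = -2
141*g(S((-3 - 5)*2), -11) = 141*(-2) = -282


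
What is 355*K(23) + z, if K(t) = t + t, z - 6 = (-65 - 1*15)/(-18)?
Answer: 147064/9 ≈ 16340.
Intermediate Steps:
z = 94/9 (z = 6 + (-65 - 1*15)/(-18) = 6 + (-65 - 15)*(-1/18) = 6 - 80*(-1/18) = 6 + 40/9 = 94/9 ≈ 10.444)
K(t) = 2*t
355*K(23) + z = 355*(2*23) + 94/9 = 355*46 + 94/9 = 16330 + 94/9 = 147064/9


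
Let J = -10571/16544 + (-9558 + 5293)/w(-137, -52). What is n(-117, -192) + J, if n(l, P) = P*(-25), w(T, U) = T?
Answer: 995313303/206048 ≈ 4830.5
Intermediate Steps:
n(l, P) = -25*P
J = 6282903/206048 (J = -10571/16544 + (-9558 + 5293)/(-137) = -10571*1/16544 - 4265*(-1/137) = -961/1504 + 4265/137 = 6282903/206048 ≈ 30.492)
n(-117, -192) + J = -25*(-192) + 6282903/206048 = 4800 + 6282903/206048 = 995313303/206048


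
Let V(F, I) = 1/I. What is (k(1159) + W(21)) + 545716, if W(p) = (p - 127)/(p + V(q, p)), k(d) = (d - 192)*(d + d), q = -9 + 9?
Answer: 615974949/221 ≈ 2.7872e+6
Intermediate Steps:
q = 0
k(d) = 2*d*(-192 + d) (k(d) = (-192 + d)*(2*d) = 2*d*(-192 + d))
W(p) = (-127 + p)/(p + 1/p) (W(p) = (p - 127)/(p + 1/p) = (-127 + p)/(p + 1/p))
(k(1159) + W(21)) + 545716 = (2*1159*(-192 + 1159) + 21*(-127 + 21)/(1 + 21²)) + 545716 = (2*1159*967 + 21*(-106)/(1 + 441)) + 545716 = (2241506 + 21*(-106)/442) + 545716 = (2241506 + 21*(1/442)*(-106)) + 545716 = (2241506 - 1113/221) + 545716 = 495371713/221 + 545716 = 615974949/221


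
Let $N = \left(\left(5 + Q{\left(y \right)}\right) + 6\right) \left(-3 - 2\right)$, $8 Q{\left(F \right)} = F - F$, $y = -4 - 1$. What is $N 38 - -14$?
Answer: $-2076$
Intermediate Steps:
$y = -5$
$Q{\left(F \right)} = 0$ ($Q{\left(F \right)} = \frac{F - F}{8} = \frac{1}{8} \cdot 0 = 0$)
$N = -55$ ($N = \left(\left(5 + 0\right) + 6\right) \left(-3 - 2\right) = \left(5 + 6\right) \left(-5\right) = 11 \left(-5\right) = -55$)
$N 38 - -14 = \left(-55\right) 38 - -14 = -2090 + \left(4 + 10\right) = -2090 + 14 = -2076$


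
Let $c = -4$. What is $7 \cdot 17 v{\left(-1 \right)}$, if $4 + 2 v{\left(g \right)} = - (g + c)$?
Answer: $\frac{119}{2} \approx 59.5$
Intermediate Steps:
$v{\left(g \right)} = - \frac{g}{2}$ ($v{\left(g \right)} = -2 + \frac{\left(-1\right) \left(g - 4\right)}{2} = -2 + \frac{\left(-1\right) \left(-4 + g\right)}{2} = -2 + \frac{4 - g}{2} = -2 - \left(-2 + \frac{g}{2}\right) = - \frac{g}{2}$)
$7 \cdot 17 v{\left(-1 \right)} = 7 \cdot 17 \left(\left(- \frac{1}{2}\right) \left(-1\right)\right) = 119 \cdot \frac{1}{2} = \frac{119}{2}$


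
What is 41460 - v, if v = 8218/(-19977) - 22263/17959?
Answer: 14875069791793/358766943 ≈ 41462.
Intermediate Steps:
v = -592335013/358766943 (v = 8218*(-1/19977) - 22263*1/17959 = -8218/19977 - 22263/17959 = -592335013/358766943 ≈ -1.6510)
41460 - v = 41460 - 1*(-592335013/358766943) = 41460 + 592335013/358766943 = 14875069791793/358766943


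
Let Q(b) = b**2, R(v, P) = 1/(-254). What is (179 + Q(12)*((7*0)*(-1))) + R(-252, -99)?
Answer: 45465/254 ≈ 179.00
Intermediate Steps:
R(v, P) = -1/254
(179 + Q(12)*((7*0)*(-1))) + R(-252, -99) = (179 + 12**2*((7*0)*(-1))) - 1/254 = (179 + 144*(0*(-1))) - 1/254 = (179 + 144*0) - 1/254 = (179 + 0) - 1/254 = 179 - 1/254 = 45465/254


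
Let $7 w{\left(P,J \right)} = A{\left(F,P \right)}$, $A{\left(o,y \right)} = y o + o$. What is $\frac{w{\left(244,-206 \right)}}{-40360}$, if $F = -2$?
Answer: $\frac{7}{4036} \approx 0.0017344$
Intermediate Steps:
$A{\left(o,y \right)} = o + o y$ ($A{\left(o,y \right)} = o y + o = o + o y$)
$w{\left(P,J \right)} = - \frac{2}{7} - \frac{2 P}{7}$ ($w{\left(P,J \right)} = \frac{\left(-2\right) \left(1 + P\right)}{7} = \frac{-2 - 2 P}{7} = - \frac{2}{7} - \frac{2 P}{7}$)
$\frac{w{\left(244,-206 \right)}}{-40360} = \frac{- \frac{2}{7} - \frac{488}{7}}{-40360} = \left(- \frac{2}{7} - \frac{488}{7}\right) \left(- \frac{1}{40360}\right) = \left(-70\right) \left(- \frac{1}{40360}\right) = \frac{7}{4036}$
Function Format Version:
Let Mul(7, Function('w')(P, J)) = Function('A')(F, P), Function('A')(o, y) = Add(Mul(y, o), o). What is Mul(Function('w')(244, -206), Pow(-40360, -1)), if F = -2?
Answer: Rational(7, 4036) ≈ 0.0017344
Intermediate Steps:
Function('A')(o, y) = Add(o, Mul(o, y)) (Function('A')(o, y) = Add(Mul(o, y), o) = Add(o, Mul(o, y)))
Function('w')(P, J) = Add(Rational(-2, 7), Mul(Rational(-2, 7), P)) (Function('w')(P, J) = Mul(Rational(1, 7), Mul(-2, Add(1, P))) = Mul(Rational(1, 7), Add(-2, Mul(-2, P))) = Add(Rational(-2, 7), Mul(Rational(-2, 7), P)))
Mul(Function('w')(244, -206), Pow(-40360, -1)) = Mul(Add(Rational(-2, 7), Mul(Rational(-2, 7), 244)), Pow(-40360, -1)) = Mul(Add(Rational(-2, 7), Rational(-488, 7)), Rational(-1, 40360)) = Mul(-70, Rational(-1, 40360)) = Rational(7, 4036)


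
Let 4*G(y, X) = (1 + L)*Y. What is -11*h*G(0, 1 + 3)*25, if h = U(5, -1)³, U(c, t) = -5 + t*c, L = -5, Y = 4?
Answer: -1100000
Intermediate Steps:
U(c, t) = -5 + c*t
h = -1000 (h = (-5 + 5*(-1))³ = (-5 - 5)³ = (-10)³ = -1000)
G(y, X) = -4 (G(y, X) = ((1 - 5)*4)/4 = (-4*4)/4 = (¼)*(-16) = -4)
-11*h*G(0, 1 + 3)*25 = -(-11000)*(-4)*25 = -11*4000*25 = -44000*25 = -1100000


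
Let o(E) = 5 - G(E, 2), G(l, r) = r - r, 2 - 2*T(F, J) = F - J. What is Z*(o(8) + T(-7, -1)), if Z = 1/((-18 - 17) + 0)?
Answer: -9/35 ≈ -0.25714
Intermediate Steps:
T(F, J) = 1 + J/2 - F/2 (T(F, J) = 1 - (F - J)/2 = 1 + (J/2 - F/2) = 1 + J/2 - F/2)
G(l, r) = 0
Z = -1/35 (Z = 1/(-35 + 0) = 1/(-35) = -1/35 ≈ -0.028571)
o(E) = 5 (o(E) = 5 - 1*0 = 5 + 0 = 5)
Z*(o(8) + T(-7, -1)) = -(5 + (1 + (½)*(-1) - ½*(-7)))/35 = -(5 + (1 - ½ + 7/2))/35 = -(5 + 4)/35 = -1/35*9 = -9/35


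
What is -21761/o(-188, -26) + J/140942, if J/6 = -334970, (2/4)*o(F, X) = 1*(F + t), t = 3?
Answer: 61142249/1372330 ≈ 44.554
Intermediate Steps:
o(F, X) = 6 + 2*F (o(F, X) = 2*(1*(F + 3)) = 2*(1*(3 + F)) = 2*(3 + F) = 6 + 2*F)
J = -2009820 (J = 6*(-334970) = -2009820)
-21761/o(-188, -26) + J/140942 = -21761/(6 + 2*(-188)) - 2009820/140942 = -21761/(6 - 376) - 2009820*1/140942 = -21761/(-370) - 52890/3709 = -21761*(-1/370) - 52890/3709 = 21761/370 - 52890/3709 = 61142249/1372330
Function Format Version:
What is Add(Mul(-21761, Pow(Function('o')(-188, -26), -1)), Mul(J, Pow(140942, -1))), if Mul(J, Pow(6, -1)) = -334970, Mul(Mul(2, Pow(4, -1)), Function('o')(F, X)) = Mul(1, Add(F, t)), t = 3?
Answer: Rational(61142249, 1372330) ≈ 44.554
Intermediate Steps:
Function('o')(F, X) = Add(6, Mul(2, F)) (Function('o')(F, X) = Mul(2, Mul(1, Add(F, 3))) = Mul(2, Mul(1, Add(3, F))) = Mul(2, Add(3, F)) = Add(6, Mul(2, F)))
J = -2009820 (J = Mul(6, -334970) = -2009820)
Add(Mul(-21761, Pow(Function('o')(-188, -26), -1)), Mul(J, Pow(140942, -1))) = Add(Mul(-21761, Pow(Add(6, Mul(2, -188)), -1)), Mul(-2009820, Pow(140942, -1))) = Add(Mul(-21761, Pow(Add(6, -376), -1)), Mul(-2009820, Rational(1, 140942))) = Add(Mul(-21761, Pow(-370, -1)), Rational(-52890, 3709)) = Add(Mul(-21761, Rational(-1, 370)), Rational(-52890, 3709)) = Add(Rational(21761, 370), Rational(-52890, 3709)) = Rational(61142249, 1372330)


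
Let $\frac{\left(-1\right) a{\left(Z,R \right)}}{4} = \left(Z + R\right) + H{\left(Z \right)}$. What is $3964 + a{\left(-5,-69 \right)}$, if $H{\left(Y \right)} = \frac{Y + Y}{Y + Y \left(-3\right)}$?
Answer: $4264$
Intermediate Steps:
$H{\left(Y \right)} = -1$ ($H{\left(Y \right)} = \frac{2 Y}{Y - 3 Y} = \frac{2 Y}{\left(-2\right) Y} = 2 Y \left(- \frac{1}{2 Y}\right) = -1$)
$a{\left(Z,R \right)} = 4 - 4 R - 4 Z$ ($a{\left(Z,R \right)} = - 4 \left(\left(Z + R\right) - 1\right) = - 4 \left(\left(R + Z\right) - 1\right) = - 4 \left(-1 + R + Z\right) = 4 - 4 R - 4 Z$)
$3964 + a{\left(-5,-69 \right)} = 3964 - -300 = 3964 + \left(4 + 276 + 20\right) = 3964 + 300 = 4264$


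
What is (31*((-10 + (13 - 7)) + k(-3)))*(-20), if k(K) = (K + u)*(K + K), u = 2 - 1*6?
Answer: -23560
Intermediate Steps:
u = -4 (u = 2 - 6 = -4)
k(K) = 2*K*(-4 + K) (k(K) = (K - 4)*(K + K) = (-4 + K)*(2*K) = 2*K*(-4 + K))
(31*((-10 + (13 - 7)) + k(-3)))*(-20) = (31*((-10 + (13 - 7)) + 2*(-3)*(-4 - 3)))*(-20) = (31*((-10 + 6) + 2*(-3)*(-7)))*(-20) = (31*(-4 + 42))*(-20) = (31*38)*(-20) = 1178*(-20) = -23560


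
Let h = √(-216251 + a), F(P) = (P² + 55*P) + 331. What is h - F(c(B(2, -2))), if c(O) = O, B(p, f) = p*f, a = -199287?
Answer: -127 + I*√415538 ≈ -127.0 + 644.62*I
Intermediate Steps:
B(p, f) = f*p
F(P) = 331 + P² + 55*P
h = I*√415538 (h = √(-216251 - 199287) = √(-415538) = I*√415538 ≈ 644.62*I)
h - F(c(B(2, -2))) = I*√415538 - (331 + (-2*2)² + 55*(-2*2)) = I*√415538 - (331 + (-4)² + 55*(-4)) = I*√415538 - (331 + 16 - 220) = I*√415538 - 1*127 = I*√415538 - 127 = -127 + I*√415538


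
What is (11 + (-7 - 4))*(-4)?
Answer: 0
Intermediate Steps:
(11 + (-7 - 4))*(-4) = (11 - 11)*(-4) = 0*(-4) = 0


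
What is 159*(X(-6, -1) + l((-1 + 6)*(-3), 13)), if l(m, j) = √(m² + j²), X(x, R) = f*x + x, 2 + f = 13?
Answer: -11448 + 159*√394 ≈ -8291.9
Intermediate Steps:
f = 11 (f = -2 + 13 = 11)
X(x, R) = 12*x (X(x, R) = 11*x + x = 12*x)
l(m, j) = √(j² + m²)
159*(X(-6, -1) + l((-1 + 6)*(-3), 13)) = 159*(12*(-6) + √(13² + ((-1 + 6)*(-3))²)) = 159*(-72 + √(169 + (5*(-3))²)) = 159*(-72 + √(169 + (-15)²)) = 159*(-72 + √(169 + 225)) = 159*(-72 + √394) = -11448 + 159*√394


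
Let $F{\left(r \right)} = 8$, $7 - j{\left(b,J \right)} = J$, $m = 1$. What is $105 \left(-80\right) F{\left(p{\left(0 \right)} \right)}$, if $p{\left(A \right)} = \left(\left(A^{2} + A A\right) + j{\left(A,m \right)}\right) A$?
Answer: $-67200$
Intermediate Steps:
$j{\left(b,J \right)} = 7 - J$
$p{\left(A \right)} = A \left(6 + 2 A^{2}\right)$ ($p{\left(A \right)} = \left(\left(A^{2} + A A\right) + \left(7 - 1\right)\right) A = \left(\left(A^{2} + A^{2}\right) + \left(7 - 1\right)\right) A = \left(2 A^{2} + 6\right) A = \left(6 + 2 A^{2}\right) A = A \left(6 + 2 A^{2}\right)$)
$105 \left(-80\right) F{\left(p{\left(0 \right)} \right)} = 105 \left(-80\right) 8 = \left(-8400\right) 8 = -67200$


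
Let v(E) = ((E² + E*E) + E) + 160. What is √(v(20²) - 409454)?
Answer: 13*I*√526 ≈ 298.15*I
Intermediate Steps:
v(E) = 160 + E + 2*E² (v(E) = ((E² + E²) + E) + 160 = (2*E² + E) + 160 = (E + 2*E²) + 160 = 160 + E + 2*E²)
√(v(20²) - 409454) = √((160 + 20² + 2*(20²)²) - 409454) = √((160 + 400 + 2*400²) - 409454) = √((160 + 400 + 2*160000) - 409454) = √((160 + 400 + 320000) - 409454) = √(320560 - 409454) = √(-88894) = 13*I*√526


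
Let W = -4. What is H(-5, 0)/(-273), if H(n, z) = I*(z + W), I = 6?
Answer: 8/91 ≈ 0.087912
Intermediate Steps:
H(n, z) = -24 + 6*z (H(n, z) = 6*(z - 4) = 6*(-4 + z) = -24 + 6*z)
H(-5, 0)/(-273) = (-24 + 6*0)/(-273) = (-24 + 0)*(-1/273) = -24*(-1/273) = 8/91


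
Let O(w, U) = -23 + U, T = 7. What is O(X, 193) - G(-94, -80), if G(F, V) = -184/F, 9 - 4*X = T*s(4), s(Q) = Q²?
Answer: 7898/47 ≈ 168.04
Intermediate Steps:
X = -103/4 (X = 9/4 - 7*4²/4 = 9/4 - 7*16/4 = 9/4 - ¼*112 = 9/4 - 28 = -103/4 ≈ -25.750)
O(X, 193) - G(-94, -80) = (-23 + 193) - (-184)/(-94) = 170 - (-184)*(-1)/94 = 170 - 1*92/47 = 170 - 92/47 = 7898/47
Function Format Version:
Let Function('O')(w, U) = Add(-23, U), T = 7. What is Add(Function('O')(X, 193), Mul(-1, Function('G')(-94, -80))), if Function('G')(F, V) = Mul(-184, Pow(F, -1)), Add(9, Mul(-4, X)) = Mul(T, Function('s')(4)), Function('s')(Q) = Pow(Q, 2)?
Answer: Rational(7898, 47) ≈ 168.04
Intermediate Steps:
X = Rational(-103, 4) (X = Add(Rational(9, 4), Mul(Rational(-1, 4), Mul(7, Pow(4, 2)))) = Add(Rational(9, 4), Mul(Rational(-1, 4), Mul(7, 16))) = Add(Rational(9, 4), Mul(Rational(-1, 4), 112)) = Add(Rational(9, 4), -28) = Rational(-103, 4) ≈ -25.750)
Add(Function('O')(X, 193), Mul(-1, Function('G')(-94, -80))) = Add(Add(-23, 193), Mul(-1, Mul(-184, Pow(-94, -1)))) = Add(170, Mul(-1, Mul(-184, Rational(-1, 94)))) = Add(170, Mul(-1, Rational(92, 47))) = Add(170, Rational(-92, 47)) = Rational(7898, 47)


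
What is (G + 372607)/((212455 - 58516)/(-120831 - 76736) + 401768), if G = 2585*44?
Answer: 96086117749/79375944517 ≈ 1.2105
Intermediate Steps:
G = 113740
(G + 372607)/((212455 - 58516)/(-120831 - 76736) + 401768) = (113740 + 372607)/((212455 - 58516)/(-120831 - 76736) + 401768) = 486347/(153939/(-197567) + 401768) = 486347/(153939*(-1/197567) + 401768) = 486347/(-153939/197567 + 401768) = 486347/(79375944517/197567) = 486347*(197567/79375944517) = 96086117749/79375944517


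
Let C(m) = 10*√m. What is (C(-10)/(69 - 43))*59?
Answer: 295*I*√10/13 ≈ 71.759*I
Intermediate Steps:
(C(-10)/(69 - 43))*59 = ((10*√(-10))/(69 - 43))*59 = ((10*(I*√10))/26)*59 = ((10*I*√10)*(1/26))*59 = (5*I*√10/13)*59 = 295*I*√10/13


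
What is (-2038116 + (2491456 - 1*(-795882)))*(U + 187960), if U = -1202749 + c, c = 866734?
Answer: -184953563210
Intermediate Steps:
U = -336015 (U = -1202749 + 866734 = -336015)
(-2038116 + (2491456 - 1*(-795882)))*(U + 187960) = (-2038116 + (2491456 - 1*(-795882)))*(-336015 + 187960) = (-2038116 + (2491456 + 795882))*(-148055) = (-2038116 + 3287338)*(-148055) = 1249222*(-148055) = -184953563210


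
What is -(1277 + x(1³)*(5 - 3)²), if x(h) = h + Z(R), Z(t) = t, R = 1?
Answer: -1285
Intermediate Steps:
x(h) = 1 + h (x(h) = h + 1 = 1 + h)
-(1277 + x(1³)*(5 - 3)²) = -(1277 + (1 + 1³)*(5 - 3)²) = -(1277 + (1 + 1)*2²) = -(1277 + 2*4) = -(1277 + 8) = -1*1285 = -1285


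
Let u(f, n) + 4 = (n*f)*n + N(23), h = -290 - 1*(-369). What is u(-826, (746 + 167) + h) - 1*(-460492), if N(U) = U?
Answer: -812376353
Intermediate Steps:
h = 79 (h = -290 + 369 = 79)
u(f, n) = 19 + f*n² (u(f, n) = -4 + ((n*f)*n + 23) = -4 + ((f*n)*n + 23) = -4 + (f*n² + 23) = -4 + (23 + f*n²) = 19 + f*n²)
u(-826, (746 + 167) + h) - 1*(-460492) = (19 - 826*((746 + 167) + 79)²) - 1*(-460492) = (19 - 826*(913 + 79)²) + 460492 = (19 - 826*992²) + 460492 = (19 - 826*984064) + 460492 = (19 - 812836864) + 460492 = -812836845 + 460492 = -812376353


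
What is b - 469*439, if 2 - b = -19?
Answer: -205870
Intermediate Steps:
b = 21 (b = 2 - 1*(-19) = 2 + 19 = 21)
b - 469*439 = 21 - 469*439 = 21 - 205891 = -205870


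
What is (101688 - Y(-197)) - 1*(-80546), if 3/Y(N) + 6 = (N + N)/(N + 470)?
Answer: 370300307/2032 ≈ 1.8223e+5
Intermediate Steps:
Y(N) = 3/(-6 + 2*N/(470 + N)) (Y(N) = 3/(-6 + (N + N)/(N + 470)) = 3/(-6 + (2*N)/(470 + N)) = 3/(-6 + 2*N/(470 + N)))
(101688 - Y(-197)) - 1*(-80546) = (101688 - 3*(-470 - 1*(-197))/(4*(705 - 197))) - 1*(-80546) = (101688 - 3*(-470 + 197)/(4*508)) + 80546 = (101688 - 3*(-273)/(4*508)) + 80546 = (101688 - 1*(-819/2032)) + 80546 = (101688 + 819/2032) + 80546 = 206630835/2032 + 80546 = 370300307/2032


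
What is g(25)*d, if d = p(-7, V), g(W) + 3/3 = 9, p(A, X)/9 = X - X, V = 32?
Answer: 0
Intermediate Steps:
p(A, X) = 0 (p(A, X) = 9*(X - X) = 9*0 = 0)
g(W) = 8 (g(W) = -1 + 9 = 8)
d = 0
g(25)*d = 8*0 = 0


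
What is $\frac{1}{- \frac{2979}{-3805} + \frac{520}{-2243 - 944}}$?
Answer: $\frac{12126535}{7515473} \approx 1.6135$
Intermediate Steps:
$\frac{1}{- \frac{2979}{-3805} + \frac{520}{-2243 - 944}} = \frac{1}{\left(-2979\right) \left(- \frac{1}{3805}\right) + \frac{520}{-3187}} = \frac{1}{\frac{2979}{3805} + 520 \left(- \frac{1}{3187}\right)} = \frac{1}{\frac{2979}{3805} - \frac{520}{3187}} = \frac{1}{\frac{7515473}{12126535}} = \frac{12126535}{7515473}$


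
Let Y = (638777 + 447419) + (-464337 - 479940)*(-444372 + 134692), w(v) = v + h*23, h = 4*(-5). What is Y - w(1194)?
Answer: 292424786822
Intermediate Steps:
h = -20
w(v) = -460 + v (w(v) = v - 20*23 = v - 460 = -460 + v)
Y = 292424787556 (Y = 1086196 - 944277*(-309680) = 1086196 + 292423701360 = 292424787556)
Y - w(1194) = 292424787556 - (-460 + 1194) = 292424787556 - 1*734 = 292424787556 - 734 = 292424786822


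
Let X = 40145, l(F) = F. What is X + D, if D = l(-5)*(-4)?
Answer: 40165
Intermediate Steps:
D = 20 (D = -5*(-4) = 20)
X + D = 40145 + 20 = 40165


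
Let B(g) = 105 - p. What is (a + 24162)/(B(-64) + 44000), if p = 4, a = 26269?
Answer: 50431/44101 ≈ 1.1435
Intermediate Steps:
B(g) = 101 (B(g) = 105 - 1*4 = 105 - 4 = 101)
(a + 24162)/(B(-64) + 44000) = (26269 + 24162)/(101 + 44000) = 50431/44101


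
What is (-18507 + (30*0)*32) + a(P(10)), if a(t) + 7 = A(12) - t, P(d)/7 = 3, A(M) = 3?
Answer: -18532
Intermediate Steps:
P(d) = 21 (P(d) = 7*3 = 21)
a(t) = -4 - t (a(t) = -7 + (3 - t) = -4 - t)
(-18507 + (30*0)*32) + a(P(10)) = (-18507 + (30*0)*32) + (-4 - 1*21) = (-18507 + 0*32) + (-4 - 21) = (-18507 + 0) - 25 = -18507 - 25 = -18532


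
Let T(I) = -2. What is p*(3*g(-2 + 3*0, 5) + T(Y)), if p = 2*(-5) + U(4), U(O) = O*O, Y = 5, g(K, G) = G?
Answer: 78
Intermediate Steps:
U(O) = O²
p = 6 (p = 2*(-5) + 4² = -10 + 16 = 6)
p*(3*g(-2 + 3*0, 5) + T(Y)) = 6*(3*5 - 2) = 6*(15 - 2) = 6*13 = 78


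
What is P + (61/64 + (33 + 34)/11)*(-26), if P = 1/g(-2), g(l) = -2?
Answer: -64643/352 ≈ -183.64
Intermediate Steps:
P = -1/2 (P = 1/(-2) = -1/2 ≈ -0.50000)
P + (61/64 + (33 + 34)/11)*(-26) = -1/2 + (61/64 + (33 + 34)/11)*(-26) = -1/2 + (61*(1/64) + 67*(1/11))*(-26) = -1/2 + (61/64 + 67/11)*(-26) = -1/2 + (4959/704)*(-26) = -1/2 - 64467/352 = -64643/352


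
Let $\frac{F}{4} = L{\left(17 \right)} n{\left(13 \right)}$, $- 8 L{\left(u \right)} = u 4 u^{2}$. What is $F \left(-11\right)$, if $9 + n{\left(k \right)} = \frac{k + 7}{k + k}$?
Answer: $- \frac{11565202}{13} \approx -8.8963 \cdot 10^{5}$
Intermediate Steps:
$L{\left(u \right)} = - \frac{u^{3}}{2}$ ($L{\left(u \right)} = - \frac{u 4 u^{2}}{8} = - \frac{4 u u^{2}}{8} = - \frac{4 u^{3}}{8} = - \frac{u^{3}}{2}$)
$n{\left(k \right)} = -9 + \frac{7 + k}{2 k}$ ($n{\left(k \right)} = -9 + \frac{k + 7}{k + k} = -9 + \frac{7 + k}{2 k}$)
$F = \frac{1051382}{13}$ ($F = 4 - \frac{17^{3}}{2} \frac{7 - 221}{2 \cdot 13} = 4 \left(- \frac{1}{2}\right) 4913 \cdot \frac{1}{2} \cdot \frac{1}{13} \left(7 - 221\right) = 4 \left(- \frac{4913 \cdot \frac{1}{2} \cdot \frac{1}{13} \left(-214\right)}{2}\right) = 4 \left(\left(- \frac{4913}{2}\right) \left(- \frac{107}{13}\right)\right) = 4 \cdot \frac{525691}{26} = \frac{1051382}{13} \approx 80876.0$)
$F \left(-11\right) = \frac{1051382}{13} \left(-11\right) = - \frac{11565202}{13}$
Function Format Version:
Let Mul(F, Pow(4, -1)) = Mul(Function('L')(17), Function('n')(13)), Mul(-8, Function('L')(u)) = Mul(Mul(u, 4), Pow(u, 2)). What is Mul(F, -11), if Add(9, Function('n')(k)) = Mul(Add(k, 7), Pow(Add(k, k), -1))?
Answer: Rational(-11565202, 13) ≈ -8.8963e+5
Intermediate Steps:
Function('L')(u) = Mul(Rational(-1, 2), Pow(u, 3)) (Function('L')(u) = Mul(Rational(-1, 8), Mul(Mul(u, 4), Pow(u, 2))) = Mul(Rational(-1, 8), Mul(Mul(4, u), Pow(u, 2))) = Mul(Rational(-1, 8), Mul(4, Pow(u, 3))) = Mul(Rational(-1, 2), Pow(u, 3)))
Function('n')(k) = Add(-9, Mul(Rational(1, 2), Pow(k, -1), Add(7, k))) (Function('n')(k) = Add(-9, Mul(Add(k, 7), Pow(Add(k, k), -1))) = Add(-9, Mul(Add(7, k), Pow(Mul(2, k), -1))) = Add(-9, Mul(Add(7, k), Mul(Rational(1, 2), Pow(k, -1)))) = Add(-9, Mul(Rational(1, 2), Pow(k, -1), Add(7, k))))
F = Rational(1051382, 13) (F = Mul(4, Mul(Mul(Rational(-1, 2), Pow(17, 3)), Mul(Rational(1, 2), Pow(13, -1), Add(7, Mul(-17, 13))))) = Mul(4, Mul(Mul(Rational(-1, 2), 4913), Mul(Rational(1, 2), Rational(1, 13), Add(7, -221)))) = Mul(4, Mul(Rational(-4913, 2), Mul(Rational(1, 2), Rational(1, 13), -214))) = Mul(4, Mul(Rational(-4913, 2), Rational(-107, 13))) = Mul(4, Rational(525691, 26)) = Rational(1051382, 13) ≈ 80876.)
Mul(F, -11) = Mul(Rational(1051382, 13), -11) = Rational(-11565202, 13)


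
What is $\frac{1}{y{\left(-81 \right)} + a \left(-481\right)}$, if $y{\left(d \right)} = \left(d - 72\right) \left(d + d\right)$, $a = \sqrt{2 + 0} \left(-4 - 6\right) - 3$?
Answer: $\frac{26229}{641688241} - \frac{4810 \sqrt{2}}{641688241} \approx 3.0274 \cdot 10^{-5}$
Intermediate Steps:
$a = -3 - 10 \sqrt{2}$ ($a = \sqrt{2} \left(-4 - 6\right) - 3 = \sqrt{2} \left(-10\right) - 3 = - 10 \sqrt{2} - 3 = -3 - 10 \sqrt{2} \approx -17.142$)
$y{\left(d \right)} = 2 d \left(-72 + d\right)$ ($y{\left(d \right)} = \left(-72 + d\right) 2 d = 2 d \left(-72 + d\right)$)
$\frac{1}{y{\left(-81 \right)} + a \left(-481\right)} = \frac{1}{2 \left(-81\right) \left(-72 - 81\right) + \left(-3 - 10 \sqrt{2}\right) \left(-481\right)} = \frac{1}{2 \left(-81\right) \left(-153\right) + \left(1443 + 4810 \sqrt{2}\right)} = \frac{1}{24786 + \left(1443 + 4810 \sqrt{2}\right)} = \frac{1}{26229 + 4810 \sqrt{2}}$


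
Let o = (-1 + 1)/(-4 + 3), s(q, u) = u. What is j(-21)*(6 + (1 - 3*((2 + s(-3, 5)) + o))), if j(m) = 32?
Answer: -448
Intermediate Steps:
o = 0 (o = 0/(-1) = 0*(-1) = 0)
j(-21)*(6 + (1 - 3*((2 + s(-3, 5)) + o))) = 32*(6 + (1 - 3*((2 + 5) + 0))) = 32*(6 + (1 - 3*(7 + 0))) = 32*(6 + (1 - 3*7)) = 32*(6 + (1 - 21)) = 32*(6 - 20) = 32*(-14) = -448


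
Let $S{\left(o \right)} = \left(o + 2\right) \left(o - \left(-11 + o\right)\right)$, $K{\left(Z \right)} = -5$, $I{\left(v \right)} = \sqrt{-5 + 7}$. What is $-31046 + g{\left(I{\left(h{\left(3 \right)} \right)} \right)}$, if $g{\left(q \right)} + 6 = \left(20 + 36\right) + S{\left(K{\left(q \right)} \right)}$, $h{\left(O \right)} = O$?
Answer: $-31029$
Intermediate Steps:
$I{\left(v \right)} = \sqrt{2}$
$S{\left(o \right)} = 22 + 11 o$ ($S{\left(o \right)} = \left(2 + o\right) 11 = 22 + 11 o$)
$g{\left(q \right)} = 17$ ($g{\left(q \right)} = -6 + \left(\left(20 + 36\right) + \left(22 + 11 \left(-5\right)\right)\right) = -6 + \left(56 + \left(22 - 55\right)\right) = -6 + \left(56 - 33\right) = -6 + 23 = 17$)
$-31046 + g{\left(I{\left(h{\left(3 \right)} \right)} \right)} = -31046 + 17 = -31029$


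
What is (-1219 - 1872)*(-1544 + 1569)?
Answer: -77275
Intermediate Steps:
(-1219 - 1872)*(-1544 + 1569) = -3091*25 = -77275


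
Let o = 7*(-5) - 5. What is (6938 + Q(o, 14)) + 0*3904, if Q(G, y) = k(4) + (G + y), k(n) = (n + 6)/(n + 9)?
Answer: 89866/13 ≈ 6912.8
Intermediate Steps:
k(n) = (6 + n)/(9 + n)
o = -40 (o = -35 - 5 = -40)
Q(G, y) = 10/13 + G + y (Q(G, y) = (6 + 4)/(9 + 4) + (G + y) = 10/13 + (G + y) = 10/13 + G + y)
(6938 + Q(o, 14)) + 0*3904 = (6938 + (10/13 - 40 + 14)) + 0*3904 = (6938 - 328/13) + 0 = 89866/13 + 0 = 89866/13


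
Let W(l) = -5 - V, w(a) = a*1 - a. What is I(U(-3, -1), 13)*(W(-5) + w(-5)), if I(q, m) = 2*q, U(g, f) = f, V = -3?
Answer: 4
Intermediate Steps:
w(a) = 0 (w(a) = a - a = 0)
W(l) = -2 (W(l) = -5 - 1*(-3) = -5 + 3 = -2)
I(U(-3, -1), 13)*(W(-5) + w(-5)) = (2*(-1))*(-2 + 0) = -2*(-2) = 4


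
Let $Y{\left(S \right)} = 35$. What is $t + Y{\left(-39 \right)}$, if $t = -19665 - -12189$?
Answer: $-7441$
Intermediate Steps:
$t = -7476$ ($t = -19665 + 12189 = -7476$)
$t + Y{\left(-39 \right)} = -7476 + 35 = -7441$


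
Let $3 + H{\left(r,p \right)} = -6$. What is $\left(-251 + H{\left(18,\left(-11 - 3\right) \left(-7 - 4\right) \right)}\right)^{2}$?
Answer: $67600$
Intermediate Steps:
$H{\left(r,p \right)} = -9$ ($H{\left(r,p \right)} = -3 - 6 = -9$)
$\left(-251 + H{\left(18,\left(-11 - 3\right) \left(-7 - 4\right) \right)}\right)^{2} = \left(-251 - 9\right)^{2} = \left(-260\right)^{2} = 67600$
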